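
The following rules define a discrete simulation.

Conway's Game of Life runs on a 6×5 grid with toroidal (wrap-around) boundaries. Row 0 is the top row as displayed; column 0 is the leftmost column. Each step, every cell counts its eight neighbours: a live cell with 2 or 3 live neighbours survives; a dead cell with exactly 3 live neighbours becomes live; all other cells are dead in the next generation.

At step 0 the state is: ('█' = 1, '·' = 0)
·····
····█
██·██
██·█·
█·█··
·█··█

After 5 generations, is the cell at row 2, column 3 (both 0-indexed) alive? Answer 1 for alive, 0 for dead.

0

[0] ·····
····█
██·██
██·█·
█·█··
·█··█
[1] █····
···██
·█·█·
···█·
··██·
██···
[2] ██···
█·███
···█·
···██
·████
███·█
[3] ·····
█·██·
█····
█····
·····
·····
[4] ·····
·█··█
█····
·····
·····
·····
[5] ·····
█····
█····
·····
·····
·····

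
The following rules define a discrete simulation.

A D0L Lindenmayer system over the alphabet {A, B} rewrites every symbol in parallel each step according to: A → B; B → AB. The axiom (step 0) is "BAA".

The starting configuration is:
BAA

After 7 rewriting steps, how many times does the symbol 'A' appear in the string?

k=0  BAA
k=1  ABBB
k=2  BABABAB
k=3  ABBABBABBAB
k=4  BABABBABABBABABBAB
k=5  ABBABBABABBABBABABBABBABABBAB
k=6  BABABBABABBABBABABBABABBABBABABBABABBABBABABBAB
k=7  ABBABBABABBABBABABBABABBABBABABBABBABABBABABBABBABABBABBABABBABABBABBABABBAB

29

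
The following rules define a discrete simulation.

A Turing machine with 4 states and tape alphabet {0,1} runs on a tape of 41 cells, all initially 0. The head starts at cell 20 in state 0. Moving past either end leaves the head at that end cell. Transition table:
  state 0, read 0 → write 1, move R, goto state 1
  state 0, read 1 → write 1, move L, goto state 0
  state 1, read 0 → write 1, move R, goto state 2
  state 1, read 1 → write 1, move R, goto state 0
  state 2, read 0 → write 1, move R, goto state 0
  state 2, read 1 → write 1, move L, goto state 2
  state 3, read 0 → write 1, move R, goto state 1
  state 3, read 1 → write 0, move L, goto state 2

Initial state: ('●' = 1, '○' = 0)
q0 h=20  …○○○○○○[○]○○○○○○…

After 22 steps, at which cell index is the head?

39

step 0: q0 h=20  …○○○○○○[○]○○○○○○…
step 1: q1 h=21  …○○○○○●[○]○○○○○○…
step 2: q2 h=22  …○○○○●●[○]○○○○○○…
step 3: q0 h=23  …○○○●●●[○]○○○○○○…
step 4: q1 h=24  …○○●●●●[○]○○○○○○…
step 5: q2 h=25  …○●●●●●[○]○○○○○○…
step 6: q0 h=26  …●●●●●●[○]○○○○○○…
step 7: q1 h=27  …●●●●●●[○]○○○○○○…
step 8: q2 h=28  …●●●●●●[○]○○○○○○…
step 9: q0 h=29  …●●●●●●[○]○○○○○○…
step 10: q1 h=30  …●●●●●●[○]○○○○○○…
step 11: q2 h=31  …●●●●●●[○]○○○○○○…
step 12: q0 h=32  …●●●●●●[○]○○○○○○…
step 13: q1 h=33  …●●●●●●[○]○○○○○○…
step 14: q2 h=34  …●●●●●●[○]○○○○○○|
step 15: q0 h=35  …●●●●●●[○]○○○○○|
step 16: q1 h=36  …●●●●●●[○]○○○○|
step 17: q2 h=37  …●●●●●●[○]○○○|
step 18: q0 h=38  …●●●●●●[○]○○|
step 19: q1 h=39  …●●●●●●[○]○|
step 20: q2 h=40  …●●●●●●[○]|
step 21: q0 h=40  …●●●●●●[●]|
step 22: q0 h=39  …●●●●●●[●]●|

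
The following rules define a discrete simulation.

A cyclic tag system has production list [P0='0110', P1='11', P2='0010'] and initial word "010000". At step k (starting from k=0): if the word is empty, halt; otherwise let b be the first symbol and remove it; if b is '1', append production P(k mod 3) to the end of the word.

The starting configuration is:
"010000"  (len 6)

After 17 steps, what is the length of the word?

15

[0] "010000"  (len 6)
[1] "10000"  (len 5)
[2] "000011"  (len 6)
[3] "00011"  (len 5)
[4] "0011"  (len 4)
[5] "011"  (len 3)
[6] "11"  (len 2)
[7] "10110"  (len 5)
[8] "011011"  (len 6)
[9] "11011"  (len 5)
[10] "10110110"  (len 8)
[11] "011011011"  (len 9)
[12] "11011011"  (len 8)
[13] "10110110110"  (len 11)
[14] "011011011011"  (len 12)
[15] "11011011011"  (len 11)
[16] "10110110110110"  (len 14)
[17] "011011011011011"  (len 15)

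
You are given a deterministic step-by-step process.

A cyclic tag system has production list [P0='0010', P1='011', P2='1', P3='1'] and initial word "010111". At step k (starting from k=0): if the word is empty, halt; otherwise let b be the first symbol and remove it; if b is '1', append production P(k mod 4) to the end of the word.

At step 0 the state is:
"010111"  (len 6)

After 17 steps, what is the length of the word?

17

[0] "010111"  (len 6)
[1] "10111"  (len 5)
[2] "0111011"  (len 7)
[3] "111011"  (len 6)
[4] "110111"  (len 6)
[5] "101110010"  (len 9)
[6] "01110010011"  (len 11)
[7] "1110010011"  (len 10)
[8] "1100100111"  (len 10)
[9] "1001001110010"  (len 13)
[10] "001001110010011"  (len 15)
[11] "01001110010011"  (len 14)
[12] "1001110010011"  (len 13)
[13] "0011100100110010"  (len 16)
[14] "011100100110010"  (len 15)
[15] "11100100110010"  (len 14)
[16] "11001001100101"  (len 14)
[17] "10010011001010010"  (len 17)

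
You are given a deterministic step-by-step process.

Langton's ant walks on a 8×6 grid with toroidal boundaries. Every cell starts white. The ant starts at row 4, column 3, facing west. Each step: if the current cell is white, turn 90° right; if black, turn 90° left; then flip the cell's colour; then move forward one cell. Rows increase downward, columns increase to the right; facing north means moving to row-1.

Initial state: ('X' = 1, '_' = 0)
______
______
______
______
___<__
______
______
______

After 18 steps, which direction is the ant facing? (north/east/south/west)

k=0  ______
______
______
______
___<__
______
______
______
k=1  ______
______
______
___^__
___X__
______
______
______
k=2  ______
______
______
___X>_
___X__
______
______
______
k=3  ______
______
______
___XX_
___Xv_
______
______
______
k=4  ______
______
______
___XX_
___<X_
______
______
______
k=5  ______
______
______
___XX_
____X_
___v__
______
______
k=6  ______
______
______
___XX_
____X_
__<X__
______
______
k=7  ______
______
______
___XX_
__^_X_
__XX__
______
______
k=8  ______
______
______
___XX_
__X>X_
__XX__
______
______
k=9  ______
______
______
___XX_
__XXX_
__Xv__
______
______
k=10  ______
______
______
___XX_
__XXX_
__X_>_
______
______
k=11  ______
______
______
___XX_
__XXX_
__X_X_
____v_
______
k=12  ______
______
______
___XX_
__XXX_
__X_X_
___<X_
______
k=13  ______
______
______
___XX_
__XXX_
__X^X_
___XX_
______
k=14  ______
______
______
___XX_
__XXX_
__XX>_
___XX_
______
k=15  ______
______
______
___XX_
__XX^_
__XX__
___XX_
______
k=16  ______
______
______
___XX_
__X<__
__XX__
___XX_
______
k=17  ______
______
______
___XX_
__X___
__Xv__
___XX_
______
k=18  ______
______
______
___XX_
__X___
__X_>_
___XX_
______

east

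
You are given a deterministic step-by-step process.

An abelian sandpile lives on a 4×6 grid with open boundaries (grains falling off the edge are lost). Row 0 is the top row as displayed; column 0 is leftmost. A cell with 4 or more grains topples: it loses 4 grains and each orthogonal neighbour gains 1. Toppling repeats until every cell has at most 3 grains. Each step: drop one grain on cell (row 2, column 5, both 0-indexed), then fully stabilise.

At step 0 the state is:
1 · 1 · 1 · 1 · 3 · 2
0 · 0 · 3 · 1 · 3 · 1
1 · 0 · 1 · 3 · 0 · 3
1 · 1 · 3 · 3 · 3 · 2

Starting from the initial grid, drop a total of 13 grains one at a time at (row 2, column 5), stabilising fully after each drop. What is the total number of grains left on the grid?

step 0: 1 · 1 · 1 · 1 · 3 · 2
0 · 0 · 3 · 1 · 3 · 1
1 · 0 · 1 · 3 · 0 · 3
1 · 1 · 3 · 3 · 3 · 2
step 1: 1 · 1 · 1 · 1 · 3 · 2
0 · 0 · 3 · 1 · 3 · 2
1 · 0 · 1 · 3 · 1 · 0
1 · 1 · 3 · 3 · 3 · 3
step 2: 1 · 1 · 1 · 1 · 3 · 2
0 · 0 · 3 · 1 · 3 · 2
1 · 0 · 1 · 3 · 1 · 1
1 · 1 · 3 · 3 · 3 · 3
step 3: 1 · 1 · 1 · 1 · 3 · 2
0 · 0 · 3 · 1 · 3 · 2
1 · 0 · 1 · 3 · 1 · 2
1 · 1 · 3 · 3 · 3 · 3
step 4: 1 · 1 · 1 · 1 · 3 · 2
0 · 0 · 3 · 1 · 3 · 2
1 · 0 · 1 · 3 · 1 · 3
1 · 1 · 3 · 3 · 3 · 3
step 5: 1 · 1 · 1 · 2 · 1 · 0
0 · 0 · 3 · 3 · 2 · 1
1 · 0 · 3 · 1 · 1 · 3
1 · 2 · 0 · 2 · 2 · 1
step 6: 1 · 1 · 1 · 2 · 1 · 0
0 · 0 · 3 · 3 · 2 · 2
1 · 0 · 3 · 1 · 2 · 0
1 · 2 · 0 · 2 · 2 · 2
step 7: 1 · 1 · 1 · 2 · 1 · 0
0 · 0 · 3 · 3 · 2 · 2
1 · 0 · 3 · 1 · 2 · 1
1 · 2 · 0 · 2 · 2 · 2
step 8: 1 · 1 · 1 · 2 · 1 · 0
0 · 0 · 3 · 3 · 2 · 2
1 · 0 · 3 · 1 · 2 · 2
1 · 2 · 0 · 2 · 2 · 2
step 9: 1 · 1 · 1 · 2 · 1 · 0
0 · 0 · 3 · 3 · 2 · 2
1 · 0 · 3 · 1 · 2 · 3
1 · 2 · 0 · 2 · 2 · 2
step 10: 1 · 1 · 1 · 2 · 1 · 0
0 · 0 · 3 · 3 · 2 · 3
1 · 0 · 3 · 1 · 3 · 0
1 · 2 · 0 · 2 · 2 · 3
step 11: 1 · 1 · 1 · 2 · 1 · 0
0 · 0 · 3 · 3 · 2 · 3
1 · 0 · 3 · 1 · 3 · 1
1 · 2 · 0 · 2 · 2 · 3
step 12: 1 · 1 · 1 · 2 · 1 · 0
0 · 0 · 3 · 3 · 2 · 3
1 · 0 · 3 · 1 · 3 · 2
1 · 2 · 0 · 2 · 2 · 3
step 13: 1 · 1 · 1 · 2 · 1 · 0
0 · 0 · 3 · 3 · 2 · 3
1 · 0 · 3 · 1 · 3 · 3
1 · 2 · 0 · 2 · 2 · 3

38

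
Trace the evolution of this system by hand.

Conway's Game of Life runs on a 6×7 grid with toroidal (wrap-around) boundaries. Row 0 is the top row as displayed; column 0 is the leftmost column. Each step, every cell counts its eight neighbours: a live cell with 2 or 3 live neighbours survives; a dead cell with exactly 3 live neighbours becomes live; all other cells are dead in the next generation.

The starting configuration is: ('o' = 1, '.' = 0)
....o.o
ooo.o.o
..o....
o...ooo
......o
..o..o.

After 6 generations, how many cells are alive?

t=0: ....o.o
ooo.o.o
..o....
o...ooo
......o
..o..o.
t=1: ..o.o.o
ooo...o
..o.o..
o....oo
o...o..
.....oo
t=2: ..oo...
o.o...o
..oo...
oo.oooo
o...o..
o..oo.o
t=3: ..o.oo.
.......
.......
oo...oo
..o....
ooo.ooo
t=4: o.o.o..
.......
o.....o
oo....o
..ooo..
o.o.o.o
t=5: o....oo
oo....o
.o....o
.ooo.oo
..o.o..
o.o.o.o
t=6: .......
.o.....
.......
.o.oooo
....o..
o...o..

9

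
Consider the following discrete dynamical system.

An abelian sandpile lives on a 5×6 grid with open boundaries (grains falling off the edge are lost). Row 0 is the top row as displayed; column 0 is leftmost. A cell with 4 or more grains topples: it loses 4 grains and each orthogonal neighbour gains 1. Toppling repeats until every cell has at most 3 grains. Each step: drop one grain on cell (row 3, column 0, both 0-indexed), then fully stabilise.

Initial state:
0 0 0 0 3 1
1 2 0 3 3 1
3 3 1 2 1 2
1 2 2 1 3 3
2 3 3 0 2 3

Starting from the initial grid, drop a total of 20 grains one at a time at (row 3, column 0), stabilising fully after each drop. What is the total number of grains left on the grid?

k=0  0 0 0 0 3 1
1 2 0 3 3 1
3 3 1 2 1 2
1 2 2 1 3 3
2 3 3 0 2 3
k=1  0 0 0 0 3 1
1 2 0 3 3 1
3 3 1 2 1 2
2 2 2 1 3 3
2 3 3 0 2 3
k=2  0 0 0 0 3 1
1 2 0 3 3 1
3 3 1 2 1 2
3 2 2 1 3 3
2 3 3 0 2 3
k=3  0 0 0 0 3 1
2 3 0 3 3 1
1 1 3 2 1 2
3 2 0 2 3 3
0 2 1 1 2 3
k=4  0 0 0 0 3 1
2 3 0 3 3 1
2 1 3 2 1 2
0 3 0 2 3 3
1 2 1 1 2 3
k=5  0 0 0 0 3 1
2 3 0 3 3 1
2 1 3 2 1 2
1 3 0 2 3 3
1 2 1 1 2 3
k=6  0 0 0 0 3 1
2 3 0 3 3 1
2 1 3 2 1 2
2 3 0 2 3 3
1 2 1 1 2 3
k=7  0 0 0 0 3 1
2 3 0 3 3 1
2 1 3 2 1 2
3 3 0 2 3 3
1 2 1 1 2 3
k=8  0 0 0 0 3 1
2 3 0 3 3 1
3 2 3 2 1 2
1 0 1 2 3 3
2 3 1 1 2 3
k=9  0 0 0 0 3 1
2 3 0 3 3 1
3 2 3 2 1 2
2 0 1 2 3 3
2 3 1 1 2 3
k=10  0 0 0 0 3 1
2 3 0 3 3 1
3 2 3 2 1 2
3 0 1 2 3 3
2 3 1 1 2 3
k=11  0 0 0 0 3 1
3 3 0 3 3 1
0 3 3 2 1 2
1 1 1 2 3 3
3 3 1 1 2 3
k=12  0 0 0 0 3 1
3 3 0 3 3 1
0 3 3 2 1 2
2 1 1 2 3 3
3 3 1 1 2 3
k=13  0 0 0 0 3 1
3 3 0 3 3 1
0 3 3 2 1 2
3 1 1 2 3 3
3 3 1 1 2 3
k=14  0 0 0 0 3 1
3 3 0 3 3 1
1 3 3 2 1 2
1 3 1 2 3 3
1 0 2 1 2 3
k=15  0 0 0 0 3 1
3 3 0 3 3 1
1 3 3 2 1 2
2 3 1 2 3 3
1 0 2 1 2 3
k=16  0 0 0 0 3 1
3 3 0 3 3 1
1 3 3 2 1 2
3 3 1 2 3 3
1 0 2 1 2 3
k=17  1 1 0 0 3 1
1 1 2 3 3 1
0 3 0 3 1 2
2 1 3 2 3 3
2 1 2 1 2 3
k=18  1 1 0 0 3 1
1 1 2 3 3 1
0 3 0 3 1 2
3 1 3 2 3 3
2 1 2 1 2 3
k=19  1 1 0 0 3 1
1 1 2 3 3 1
1 3 0 3 1 2
0 2 3 2 3 3
3 1 2 1 2 3
k=20  1 1 0 0 3 1
1 1 2 3 3 1
1 3 0 3 1 2
1 2 3 2 3 3
3 1 2 1 2 3

53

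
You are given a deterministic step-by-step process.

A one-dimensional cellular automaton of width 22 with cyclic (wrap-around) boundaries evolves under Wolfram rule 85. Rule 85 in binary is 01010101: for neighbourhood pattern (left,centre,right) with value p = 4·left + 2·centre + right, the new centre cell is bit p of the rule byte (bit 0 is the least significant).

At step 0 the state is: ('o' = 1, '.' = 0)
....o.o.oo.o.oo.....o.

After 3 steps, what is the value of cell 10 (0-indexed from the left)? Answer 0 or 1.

0

0) ....o.o.oo.o.oo.....o.
1) ooo.o.o..o.o..ooooo.oo
2) ..o.o.oo.o.oo.....o...
3) o.o.o..o.o..ooooo.oooo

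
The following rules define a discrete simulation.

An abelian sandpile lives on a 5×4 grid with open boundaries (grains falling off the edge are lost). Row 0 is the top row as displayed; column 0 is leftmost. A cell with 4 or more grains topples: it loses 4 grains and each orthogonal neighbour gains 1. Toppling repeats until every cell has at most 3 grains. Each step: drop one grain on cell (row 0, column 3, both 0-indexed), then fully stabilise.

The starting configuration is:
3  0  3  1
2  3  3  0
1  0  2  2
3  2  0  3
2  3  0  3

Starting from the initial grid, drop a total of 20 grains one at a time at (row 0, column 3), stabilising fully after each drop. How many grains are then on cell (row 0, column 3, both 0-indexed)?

0

k=0  3  0  3  1
2  3  3  0
1  0  2  2
3  2  0  3
2  3  0  3
k=1  3  0  3  2
2  3  3  0
1  0  2  2
3  2  0  3
2  3  0  3
k=2  3  0  3  3
2  3  3  0
1  0  2  2
3  2  0  3
2  3  0  3
k=3  3  2  1  1
3  0  1  2
1  1  3  2
3  2  0  3
2  3  0  3
k=4  3  2  1  2
3  0  1  2
1  1  3  2
3  2  0  3
2  3  0  3
k=5  3  2  1  3
3  0  1  2
1  1  3  2
3  2  0  3
2  3  0  3
k=6  3  2  2  0
3  0  1  3
1  1  3  2
3  2  0  3
2  3  0  3
k=7  3  2  2  1
3  0  1  3
1  1  3  2
3  2  0  3
2  3  0  3
k=8  3  2  2  2
3  0  1  3
1  1  3  2
3  2  0  3
2  3  0  3
k=9  3  2  2  3
3  0  1  3
1  1  3  2
3  2  0  3
2  3  0  3
k=10  3  2  3  1
3  0  2  0
1  1  3  3
3  2  0  3
2  3  0  3
k=11  3  2  3  2
3  0  2  0
1  1  3  3
3  2  0  3
2  3  0  3
k=12  3  2  3  3
3  0  2  0
1  1  3  3
3  2  0  3
2  3  0  3
k=13  3  3  0  1
3  0  3  1
1  1  3  3
3  2  0  3
2  3  0  3
k=14  3  3  0  2
3  0  3  1
1  1  3  3
3  2  0  3
2  3  0  3
k=15  3  3  0  3
3  0  3  1
1  1  3  3
3  2  0  3
2  3  0  3
k=16  3  3  1  0
3  0  3  2
1  1  3  3
3  2  0  3
2  3  0  3
k=17  3  3  1  1
3  0  3  2
1  1  3  3
3  2  0  3
2  3  0  3
k=18  3  3  1  2
3  0  3  2
1  1  3  3
3  2  0  3
2  3  0  3
k=19  3  3  1  3
3  0  3  2
1  1  3  3
3  2  0  3
2  3  0  3
k=20  3  3  2  0
3  0  3  3
1  1  3  3
3  2  0  3
2  3  0  3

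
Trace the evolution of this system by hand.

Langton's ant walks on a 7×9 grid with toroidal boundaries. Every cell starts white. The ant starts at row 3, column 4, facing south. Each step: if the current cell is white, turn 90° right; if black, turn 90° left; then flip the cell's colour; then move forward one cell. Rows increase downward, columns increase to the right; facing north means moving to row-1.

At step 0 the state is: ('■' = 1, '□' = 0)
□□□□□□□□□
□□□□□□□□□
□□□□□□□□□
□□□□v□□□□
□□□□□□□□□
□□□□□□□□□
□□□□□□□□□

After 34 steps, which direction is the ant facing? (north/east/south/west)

north

gen 0: □□□□□□□□□
□□□□□□□□□
□□□□□□□□□
□□□□v□□□□
□□□□□□□□□
□□□□□□□□□
□□□□□□□□□
gen 1: □□□□□□□□□
□□□□□□□□□
□□□□□□□□□
□□□<■□□□□
□□□□□□□□□
□□□□□□□□□
□□□□□□□□□
gen 2: □□□□□□□□□
□□□□□□□□□
□□□^□□□□□
□□□■■□□□□
□□□□□□□□□
□□□□□□□□□
□□□□□□□□□
gen 3: □□□□□□□□□
□□□□□□□□□
□□□■>□□□□
□□□■■□□□□
□□□□□□□□□
□□□□□□□□□
□□□□□□□□□
gen 4: □□□□□□□□□
□□□□□□□□□
□□□■■□□□□
□□□■v□□□□
□□□□□□□□□
□□□□□□□□□
□□□□□□□□□
gen 5: □□□□□□□□□
□□□□□□□□□
□□□■■□□□□
□□□■□>□□□
□□□□□□□□□
□□□□□□□□□
□□□□□□□□□
gen 6: □□□□□□□□□
□□□□□□□□□
□□□■■□□□□
□□□■□■□□□
□□□□□v□□□
□□□□□□□□□
□□□□□□□□□
gen 7: □□□□□□□□□
□□□□□□□□□
□□□■■□□□□
□□□■□■□□□
□□□□<■□□□
□□□□□□□□□
□□□□□□□□□
gen 8: □□□□□□□□□
□□□□□□□□□
□□□■■□□□□
□□□■^■□□□
□□□□■■□□□
□□□□□□□□□
□□□□□□□□□
gen 9: □□□□□□□□□
□□□□□□□□□
□□□■■□□□□
□□□■■>□□□
□□□□■■□□□
□□□□□□□□□
□□□□□□□□□
gen 10: □□□□□□□□□
□□□□□□□□□
□□□■■^□□□
□□□■■□□□□
□□□□■■□□□
□□□□□□□□□
□□□□□□□□□
gen 11: □□□□□□□□□
□□□□□□□□□
□□□■■■>□□
□□□■■□□□□
□□□□■■□□□
□□□□□□□□□
□□□□□□□□□
gen 12: □□□□□□□□□
□□□□□□□□□
□□□■■■■□□
□□□■■□v□□
□□□□■■□□□
□□□□□□□□□
□□□□□□□□□
gen 13: □□□□□□□□□
□□□□□□□□□
□□□■■■■□□
□□□■■<■□□
□□□□■■□□□
□□□□□□□□□
□□□□□□□□□
gen 14: □□□□□□□□□
□□□□□□□□□
□□□■■^■□□
□□□■■■■□□
□□□□■■□□□
□□□□□□□□□
□□□□□□□□□
gen 15: □□□□□□□□□
□□□□□□□□□
□□□■<□■□□
□□□■■■■□□
□□□□■■□□□
□□□□□□□□□
□□□□□□□□□
gen 16: □□□□□□□□□
□□□□□□□□□
□□□■□□■□□
□□□■v■■□□
□□□□■■□□□
□□□□□□□□□
□□□□□□□□□
gen 17: □□□□□□□□□
□□□□□□□□□
□□□■□□■□□
□□□■□>■□□
□□□□■■□□□
□□□□□□□□□
□□□□□□□□□
gen 18: □□□□□□□□□
□□□□□□□□□
□□□■□^■□□
□□□■□□■□□
□□□□■■□□□
□□□□□□□□□
□□□□□□□□□
gen 19: □□□□□□□□□
□□□□□□□□□
□□□■□■>□□
□□□■□□■□□
□□□□■■□□□
□□□□□□□□□
□□□□□□□□□
gen 20: □□□□□□□□□
□□□□□□^□□
□□□■□■□□□
□□□■□□■□□
□□□□■■□□□
□□□□□□□□□
□□□□□□□□□
gen 21: □□□□□□□□□
□□□□□□■>□
□□□■□■□□□
□□□■□□■□□
□□□□■■□□□
□□□□□□□□□
□□□□□□□□□
gen 22: □□□□□□□□□
□□□□□□■■□
□□□■□■□v□
□□□■□□■□□
□□□□■■□□□
□□□□□□□□□
□□□□□□□□□
gen 23: □□□□□□□□□
□□□□□□■■□
□□□■□■<■□
□□□■□□■□□
□□□□■■□□□
□□□□□□□□□
□□□□□□□□□
gen 24: □□□□□□□□□
□□□□□□^■□
□□□■□■■■□
□□□■□□■□□
□□□□■■□□□
□□□□□□□□□
□□□□□□□□□
gen 25: □□□□□□□□□
□□□□□<□■□
□□□■□■■■□
□□□■□□■□□
□□□□■■□□□
□□□□□□□□□
□□□□□□□□□
gen 26: □□□□□^□□□
□□□□□■□■□
□□□■□■■■□
□□□■□□■□□
□□□□■■□□□
□□□□□□□□□
□□□□□□□□□
gen 27: □□□□□■>□□
□□□□□■□■□
□□□■□■■■□
□□□■□□■□□
□□□□■■□□□
□□□□□□□□□
□□□□□□□□□
gen 28: □□□□□■■□□
□□□□□■v■□
□□□■□■■■□
□□□■□□■□□
□□□□■■□□□
□□□□□□□□□
□□□□□□□□□
gen 29: □□□□□■■□□
□□□□□<■■□
□□□■□■■■□
□□□■□□■□□
□□□□■■□□□
□□□□□□□□□
□□□□□□□□□
gen 30: □□□□□■■□□
□□□□□□■■□
□□□■□v■■□
□□□■□□■□□
□□□□■■□□□
□□□□□□□□□
□□□□□□□□□
gen 31: □□□□□■■□□
□□□□□□■■□
□□□■□□>■□
□□□■□□■□□
□□□□■■□□□
□□□□□□□□□
□□□□□□□□□
gen 32: □□□□□■■□□
□□□□□□^■□
□□□■□□□■□
□□□■□□■□□
□□□□■■□□□
□□□□□□□□□
□□□□□□□□□
gen 33: □□□□□■■□□
□□□□□<□■□
□□□■□□□■□
□□□■□□■□□
□□□□■■□□□
□□□□□□□□□
□□□□□□□□□
gen 34: □□□□□^■□□
□□□□□■□■□
□□□■□□□■□
□□□■□□■□□
□□□□■■□□□
□□□□□□□□□
□□□□□□□□□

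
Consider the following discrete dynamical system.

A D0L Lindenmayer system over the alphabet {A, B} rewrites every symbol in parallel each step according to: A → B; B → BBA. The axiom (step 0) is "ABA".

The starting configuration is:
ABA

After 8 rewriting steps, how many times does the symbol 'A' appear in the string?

746

gen 0: ABA
gen 1: BBBAB
gen 2: BBABBABBABBBA
gen 3: BBABBABBBABBABBBABBABBBABBABBAB
gen 4: BBABBABBBABBABBBABBABBABBBABBABBBABBABBABBBABBABBBABBABBABBBABBABBBABBABBBA
gen 5: BBABBABBBABBABBBABBABBABBBABBABBBABBABBABBBABBABBBABBABBBA…BBABBABBBABBABBBABBABBABBBABBABBBABBABBABBBABBABBBABBABBAB  (len 181)
gen 6: BBABBABBBABBABBBABBABBABBBABBABBBABBABBABBBABBABBBABBABBBA…BBABBABBBABBABBBABBABBABBBABBABBBABBABBABBBABBABBBABBABBBA  (len 437)
gen 7: BBABBABBBABBABBBABBABBABBBABBABBBABBABBABBBABBABBBABBABBBA…BBABBABBBABBABBBABBABBABBBABBABBBABBABBABBBABBABBBABBABBAB  (len 1055)
gen 8: BBABBABBBABBABBBABBABBABBBABBABBBABBABBABBBABBABBBABBABBBA…BBABBABBBABBABBBABBABBABBBABBABBBABBABBABBBABBABBBABBABBBA  (len 2547)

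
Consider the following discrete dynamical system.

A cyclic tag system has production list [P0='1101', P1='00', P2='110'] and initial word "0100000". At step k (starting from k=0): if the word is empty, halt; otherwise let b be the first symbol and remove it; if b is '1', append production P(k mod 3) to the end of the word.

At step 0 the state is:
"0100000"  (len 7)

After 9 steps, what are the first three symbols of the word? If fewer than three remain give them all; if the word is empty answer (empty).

t=0: "0100000"  (len 7)
t=1: "100000"  (len 6)
t=2: "0000000"  (len 7)
t=3: "000000"  (len 6)
t=4: "00000"  (len 5)
t=5: "0000"  (len 4)
t=6: "000"  (len 3)
t=7: "00"  (len 2)
t=8: "0"  (len 1)
t=9: (halted — word empty)

(empty)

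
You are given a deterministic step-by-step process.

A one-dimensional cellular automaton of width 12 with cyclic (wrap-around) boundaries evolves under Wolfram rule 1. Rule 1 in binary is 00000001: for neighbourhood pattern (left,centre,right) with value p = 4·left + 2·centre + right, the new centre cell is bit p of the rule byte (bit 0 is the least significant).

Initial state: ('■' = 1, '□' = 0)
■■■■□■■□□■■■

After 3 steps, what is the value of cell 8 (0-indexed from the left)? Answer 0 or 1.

k=0  ■■■■□■■□□■■■
k=1  □□□□□□□□□□□□
k=2  ■■■■■■■■■■■■
k=3  □□□□□□□□□□□□

0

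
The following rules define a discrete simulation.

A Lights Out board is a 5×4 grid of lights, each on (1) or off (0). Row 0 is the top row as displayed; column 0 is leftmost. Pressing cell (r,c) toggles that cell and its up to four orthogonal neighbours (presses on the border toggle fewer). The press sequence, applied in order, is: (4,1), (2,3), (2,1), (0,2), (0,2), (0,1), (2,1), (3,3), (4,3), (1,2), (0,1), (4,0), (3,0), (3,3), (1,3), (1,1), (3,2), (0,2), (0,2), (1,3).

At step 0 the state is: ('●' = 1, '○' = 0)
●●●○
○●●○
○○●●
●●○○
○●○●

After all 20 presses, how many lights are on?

12

gen 0: ●●●○
○●●○
○○●●
●●○○
○●○●
gen 1: ●●●○
○●●○
○○●●
●○○○
●○●●
gen 2: ●●●○
○●●●
○○○○
●○○●
●○●●
gen 3: ●●●○
○○●●
●●●○
●●○●
●○●●
gen 4: ●○○●
○○○●
●●●○
●●○●
●○●●
gen 5: ●●●○
○○●●
●●●○
●●○●
●○●●
gen 6: ○○○○
○●●●
●●●○
●●○●
●○●●
gen 7: ○○○○
○○●●
○○○○
●○○●
●○●●
gen 8: ○○○○
○○●●
○○○●
●○●○
●○●○
gen 9: ○○○○
○○●●
○○○●
●○●●
●○○●
gen 10: ○○●○
○●○○
○○●●
●○●●
●○○●
gen 11: ●●○○
○○○○
○○●●
●○●●
●○○●
gen 12: ●●○○
○○○○
○○●●
○○●●
○●○●
gen 13: ●●○○
○○○○
●○●●
●●●●
●●○●
gen 14: ●●○○
○○○○
●○●○
●●○○
●●○○
gen 15: ●●○●
○○●●
●○●●
●●○○
●●○○
gen 16: ●○○●
●●○●
●●●●
●●○○
●●○○
gen 17: ●○○●
●●○●
●●○●
●○●●
●●●○
gen 18: ●●●○
●●●●
●●○●
●○●●
●●●○
gen 19: ●○○●
●●○●
●●○●
●○●●
●●●○
gen 20: ●○○○
●●●○
●●○○
●○●●
●●●○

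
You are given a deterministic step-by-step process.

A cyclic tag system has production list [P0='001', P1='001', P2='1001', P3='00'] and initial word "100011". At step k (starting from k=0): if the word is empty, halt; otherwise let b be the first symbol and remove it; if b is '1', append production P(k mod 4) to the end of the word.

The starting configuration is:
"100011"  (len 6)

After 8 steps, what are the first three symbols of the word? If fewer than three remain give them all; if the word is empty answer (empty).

0) "100011"  (len 6)
1) "00011001"  (len 8)
2) "0011001"  (len 7)
3) "011001"  (len 6)
4) "11001"  (len 5)
5) "1001001"  (len 7)
6) "001001001"  (len 9)
7) "01001001"  (len 8)
8) "1001001"  (len 7)

100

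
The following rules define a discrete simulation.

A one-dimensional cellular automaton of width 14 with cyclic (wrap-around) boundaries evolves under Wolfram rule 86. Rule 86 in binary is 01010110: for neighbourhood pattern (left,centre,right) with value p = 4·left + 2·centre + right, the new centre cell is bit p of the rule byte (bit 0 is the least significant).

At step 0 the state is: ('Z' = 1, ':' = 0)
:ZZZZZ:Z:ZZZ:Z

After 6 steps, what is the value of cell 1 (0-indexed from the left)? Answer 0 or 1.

[0] :ZZZZZ:Z:ZZZ:Z
[1] :::::Z:Z:::Z:Z
[2] Z:::ZZ:ZZ:ZZ:Z
[3] ZZ:Z:Z::Z::Z::
[4] :Z:Z:ZZZZZZZZZ
[5] :Z:Z:::::::::Z
[6] :Z:ZZ:::::::ZZ

1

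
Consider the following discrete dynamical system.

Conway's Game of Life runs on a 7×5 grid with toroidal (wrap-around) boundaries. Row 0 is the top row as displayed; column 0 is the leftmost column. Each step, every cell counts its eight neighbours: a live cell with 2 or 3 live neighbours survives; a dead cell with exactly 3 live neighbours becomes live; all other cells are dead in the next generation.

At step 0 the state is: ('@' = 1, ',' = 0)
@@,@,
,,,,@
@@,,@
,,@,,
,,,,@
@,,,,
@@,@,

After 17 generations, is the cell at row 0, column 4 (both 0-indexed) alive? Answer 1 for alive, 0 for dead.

0

k=0  @@,@,
,,,,@
@@,,@
,,@,,
,,,,@
@,,,,
@@,@,
k=1  ,@,@,
,,@@,
@@,@@
,@,@@
,,,,,
@@,,,
,,,,,
k=2  ,,,@,
,,,,,
,@,,,
,@,@,
,@@,@
,,,,,
@@@,,
k=3  ,@@,,
,,,,,
,,@,,
,@,@,
@@@@,
,,,@,
,@@,,
k=4  ,@@,,
,@@,,
,,@,,
@,,@@
@@,@,
@,,@@
,@,@,
k=5  @,,@,
,,,@,
@,@,@
@,,@,
,@,,,
,,,@,
,@,@,
k=6  ,,,@,
@@@@,
@@@,,
@,@@,
,,@,@
,,,,,
,,,@,
k=7  ,@,@,
@,,@,
,,,,,
@,,,,
,@@,@
,,,@,
,,,,,
k=8  ,,@,@
,,@,@
,,,,@
@@,,,
@@@@@
,,@@,
,,@,,
k=9  ,@@,,
@,,,@
,@,@@
,,,,,
,,,,,
@,,,,
,@@,,
k=10  ,,@@,
,,,,@
,,,@@
,,,,,
,,,,,
,@,,,
@,@,,
k=11  ,@@@@
,,@,@
,,,@@
,,,,,
,,,,,
,@,,,
,,@@,
k=12  @@,,@
,@,,,
,,,@@
,,,,,
,,,,,
,,@,,
@,,,@
k=13  ,@,,@
,@@@,
,,,,,
,,,,,
,,,,,
,,,,,
,,,@@
k=14  ,@,,@
@@@@,
,,@,,
,,,,,
,,,,,
,,,,,
@,,@@
k=15  ,,,,,
@,,@@
,,@@,
,,,,,
,,,,,
,,,,@
@,,@@
k=16  ,,,,,
,,@@@
,,@@,
,,,,,
,,,,,
@,,@@
@,,@@
k=17  @,@,,
,,@,@
,,@,@
,,,,,
,,,,@
@,,@,
@,,@,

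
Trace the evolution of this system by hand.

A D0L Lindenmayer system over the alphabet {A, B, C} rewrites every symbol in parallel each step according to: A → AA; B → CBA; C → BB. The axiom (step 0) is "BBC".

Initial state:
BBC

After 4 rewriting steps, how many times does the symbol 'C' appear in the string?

[0] BBC
[1] CBACBABB
[2] BBCBAAABBCBAAACBACBA
[3] CBACBABBCBAAAAAAACBACBABBCBAAAAAAABBCBAAABBCBAAA
[4] BBCBAAABBCBAAACBACBABBCBAAAAAAAAAAAAAAABBCBAAABBCBAAACBACBABBCBAAAAAAAAAAAAAAACBACBABBCBAAAAAAACBACBABBCBAAAAAAA

16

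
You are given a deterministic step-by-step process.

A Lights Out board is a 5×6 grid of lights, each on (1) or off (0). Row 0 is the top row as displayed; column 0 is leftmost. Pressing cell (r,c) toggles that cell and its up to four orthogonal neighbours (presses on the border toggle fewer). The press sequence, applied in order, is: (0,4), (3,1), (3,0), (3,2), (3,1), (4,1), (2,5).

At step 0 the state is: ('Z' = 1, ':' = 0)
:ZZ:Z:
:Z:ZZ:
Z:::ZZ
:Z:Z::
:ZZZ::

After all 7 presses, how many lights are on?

13

t=0: :ZZ:Z:
:Z:ZZ:
Z:::ZZ
:Z:Z::
:ZZZ::
t=1: :ZZZ:Z
:Z:Z::
Z:::ZZ
:Z:Z::
:ZZZ::
t=2: :ZZZ:Z
:Z:Z::
ZZ::ZZ
Z:ZZ::
::ZZ::
t=3: :ZZZ:Z
:Z:Z::
:Z::ZZ
:ZZZ::
Z:ZZ::
t=4: :ZZZ:Z
:Z:Z::
:ZZ:ZZ
::::::
Z::Z::
t=5: :ZZZ:Z
:Z:Z::
::Z:ZZ
ZZZ:::
ZZ:Z::
t=6: :ZZZ:Z
:Z:Z::
::Z:ZZ
Z:Z:::
::ZZ::
t=7: :ZZZ:Z
:Z:Z:Z
::Z:::
Z:Z::Z
::ZZ::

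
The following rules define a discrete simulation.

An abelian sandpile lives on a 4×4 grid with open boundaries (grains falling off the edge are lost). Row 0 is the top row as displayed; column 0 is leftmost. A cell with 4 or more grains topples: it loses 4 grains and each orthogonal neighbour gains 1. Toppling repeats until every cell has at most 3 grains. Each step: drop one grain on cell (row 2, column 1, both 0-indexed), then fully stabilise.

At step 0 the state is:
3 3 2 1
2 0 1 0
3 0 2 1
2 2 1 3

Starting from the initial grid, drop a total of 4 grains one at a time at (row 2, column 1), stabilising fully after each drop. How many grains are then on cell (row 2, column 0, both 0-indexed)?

0

step 0: 3 3 2 1
2 0 1 0
3 0 2 1
2 2 1 3
step 1: 3 3 2 1
2 0 1 0
3 1 2 1
2 2 1 3
step 2: 3 3 2 1
2 0 1 0
3 2 2 1
2 2 1 3
step 3: 3 3 2 1
2 0 1 0
3 3 2 1
2 2 1 3
step 4: 3 3 2 1
3 1 1 0
0 1 3 1
3 3 1 3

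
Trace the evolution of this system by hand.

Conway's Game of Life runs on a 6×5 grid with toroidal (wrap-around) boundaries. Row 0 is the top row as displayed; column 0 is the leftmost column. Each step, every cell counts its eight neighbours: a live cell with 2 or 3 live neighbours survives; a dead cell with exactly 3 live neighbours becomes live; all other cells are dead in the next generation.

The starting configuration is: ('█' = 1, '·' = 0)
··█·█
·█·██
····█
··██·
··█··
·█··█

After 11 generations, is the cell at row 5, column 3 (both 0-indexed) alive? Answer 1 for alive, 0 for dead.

1

gen 0: ··█·█
·█·██
····█
··██·
··█··
·█··█
gen 1: ·██·█
··█·█
█···█
··██·
·██··
███··
gen 2: ····█
··█·█
███·█
█·███
█····
·····
gen 3: ···█·
··█·█
·····
··█··
██·█·
·····
gen 4: ···█·
···█·
···█·
·██··
·██··
··█·█
gen 5: ··███
··███
···█·
·█·█·
█····
·██··
gen 6: █···█
·····
·····
··█·█
█····
███·█
gen 7: ···██
·····
·····
·····
··█··
···█·
gen 8: ···██
·····
·····
·····
·····
··███
gen 9: ··█·█
·····
·····
·····
···█·
··█·█
gen 10: ·····
·····
·····
·····
···█·
··█·█
gen 11: ·····
·····
·····
·····
···█·
···█·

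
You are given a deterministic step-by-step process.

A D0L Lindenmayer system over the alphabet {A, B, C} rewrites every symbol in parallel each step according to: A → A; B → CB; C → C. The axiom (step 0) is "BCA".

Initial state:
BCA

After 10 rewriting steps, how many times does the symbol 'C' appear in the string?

11

step 0: BCA
step 1: CBCA
step 2: CCBCA
step 3: CCCBCA
step 4: CCCCBCA
step 5: CCCCCBCA
step 6: CCCCCCBCA
step 7: CCCCCCCBCA
step 8: CCCCCCCCBCA
step 9: CCCCCCCCCBCA
step 10: CCCCCCCCCCBCA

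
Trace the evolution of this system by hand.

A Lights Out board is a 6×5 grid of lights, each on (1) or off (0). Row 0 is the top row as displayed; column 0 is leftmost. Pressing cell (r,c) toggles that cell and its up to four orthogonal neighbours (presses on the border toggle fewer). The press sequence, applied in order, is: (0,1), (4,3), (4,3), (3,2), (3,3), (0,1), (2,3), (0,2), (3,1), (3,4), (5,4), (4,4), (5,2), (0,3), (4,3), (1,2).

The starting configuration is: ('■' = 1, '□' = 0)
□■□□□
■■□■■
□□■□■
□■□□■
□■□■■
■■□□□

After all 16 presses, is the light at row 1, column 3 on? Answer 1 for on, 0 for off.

t=0: □■□□□
■■□■■
□□■□■
□■□□■
□■□■■
■■□□□
t=1: ■□■□□
■□□■■
□□■□■
□■□□■
□■□■■
■■□□□
t=2: ■□■□□
■□□■■
□□■□■
□■□■■
□■■□□
■■□■□
t=3: ■□■□□
■□□■■
□□■□■
□■□□■
□■□■■
■■□□□
t=4: ■□■□□
■□□■■
□□□□■
□□■■■
□■■■■
■■□□□
t=5: ■□■□□
■□□■■
□□□■■
□□□□□
□■■□■
■■□□□
t=6: □■□□□
■■□■■
□□□■■
□□□□□
□■■□■
■■□□□
t=7: □■□□□
■■□□■
□□■□□
□□□■□
□■■□■
■■□□□
t=8: □□■■□
■■■□■
□□■□□
□□□■□
□■■□■
■■□□□
t=9: □□■■□
■■■□■
□■■□□
■■■■□
□□■□■
■■□□□
t=10: □□■■□
■■■□■
□■■□■
■■■□■
□□■□□
■■□□□
t=11: □□■■□
■■■□■
□■■□■
■■■□■
□□■□■
■■□■■
t=12: □□■■□
■■■□■
□■■□■
■■■□□
□□■■□
■■□■□
t=13: □□■■□
■■■□■
□■■□■
■■■□□
□□□■□
■□■□□
t=14: □□□□■
■■■■■
□■■□■
■■■□□
□□□■□
■□■□□
t=15: □□□□■
■■■■■
□■■□■
■■■■□
□□■□■
■□■■□
t=16: □□■□■
■□□□■
□■□□■
■■■■□
□□■□■
■□■■□

0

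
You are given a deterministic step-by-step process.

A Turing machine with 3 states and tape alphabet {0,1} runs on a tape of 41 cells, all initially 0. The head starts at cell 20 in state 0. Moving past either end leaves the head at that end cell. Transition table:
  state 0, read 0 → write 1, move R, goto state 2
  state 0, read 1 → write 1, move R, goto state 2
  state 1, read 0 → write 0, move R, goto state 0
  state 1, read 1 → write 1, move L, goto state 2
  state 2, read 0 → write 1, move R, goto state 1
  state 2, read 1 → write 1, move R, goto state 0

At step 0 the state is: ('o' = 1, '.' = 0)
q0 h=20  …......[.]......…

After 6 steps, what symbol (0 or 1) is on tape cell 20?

1

t=0: q0 h=20  …......[.]......…
t=1: q2 h=21  ….....o[.]......…
t=2: q1 h=22  …....oo[.]......…
t=3: q0 h=23  …...oo.[.]......…
t=4: q2 h=24  …..oo.o[.]......…
t=5: q1 h=25  ….oo.oo[.]......…
t=6: q0 h=26  …oo.oo.[.]......…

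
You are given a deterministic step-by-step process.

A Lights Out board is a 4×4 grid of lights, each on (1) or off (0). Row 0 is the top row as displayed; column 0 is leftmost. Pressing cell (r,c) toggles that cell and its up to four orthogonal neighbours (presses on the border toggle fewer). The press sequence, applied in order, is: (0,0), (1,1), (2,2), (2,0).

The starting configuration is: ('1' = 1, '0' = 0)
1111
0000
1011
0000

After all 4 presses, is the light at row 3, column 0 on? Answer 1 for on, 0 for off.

1

[0] 1111
0000
1011
0000
[1] 0011
1000
1011
0000
[2] 0111
0110
1111
0000
[3] 0111
0100
1000
0010
[4] 0111
1100
0100
1010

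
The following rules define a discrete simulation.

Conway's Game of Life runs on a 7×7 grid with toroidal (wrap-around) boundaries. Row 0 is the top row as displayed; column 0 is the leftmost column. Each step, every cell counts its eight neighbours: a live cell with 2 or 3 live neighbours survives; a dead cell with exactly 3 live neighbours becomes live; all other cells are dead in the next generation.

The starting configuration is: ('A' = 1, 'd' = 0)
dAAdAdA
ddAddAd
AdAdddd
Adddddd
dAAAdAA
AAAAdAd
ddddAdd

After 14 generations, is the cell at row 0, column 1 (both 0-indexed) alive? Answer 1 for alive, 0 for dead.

0) dAAdAdA
ddAddAd
AdAdddd
Adddddd
dAAAdAA
AAAAdAd
ddddAdd
1) dAAdAdd
AdAddAA
ddddddA
AddAddd
dddAdAd
AddddAd
ddddAdA
2) dAAdAdd
AdAAdAA
dAdddAd
ddddAdA
ddddddd
dddddAd
AAdAAdA
3) ddddddd
AddAdAA
dAAAddd
dddddAd
dddddAd
AdddAAA
AAdAAdA
4) dAAAddd
AAdAAdA
AAAAdAd
ddAdAdd
ddddddd
dAdAddd
dAdAAdd
5) dddddAd
dddddAA
dddddAd
ddAdAdd
ddAAddd
dddAAdd
AAddAdd
6) AdddAAd
ddddAAA
ddddAAA
ddAdAdd
ddAdddd
dAddAdd
dddAAAd
7) ddddddd
AddAddd
ddddddA
ddddAdd
dAAdddd
ddAdAAd
dddAddA
8) ddddddd
ddddddd
ddddddd
ddddddd
dAAdAAd
dAAdAAd
dddAAAd
9) ddddAdd
ddddddd
ddddddd
ddddddd
dAAdAAd
dAddddA
ddAAdAd
10) dddAAdd
ddddddd
ddddddd
ddddddd
AAAddAd
AAddddA
ddAAAAd
11) ddAddAd
ddddddd
ddddddd
dAddddd
ddAdddd
ddddddd
AAAddAA
12) AdAddAd
ddddddd
ddddddd
ddddddd
ddddddd
AdAdddA
AAAddAA
13) AdAddAd
ddddddd
ddddddd
ddddddd
ddddddd
ddAddAd
ddAAdAd
14) dAAAAdA
ddddddd
ddddddd
ddddddd
ddddddd
ddAAAdd
ddAAdAd

1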